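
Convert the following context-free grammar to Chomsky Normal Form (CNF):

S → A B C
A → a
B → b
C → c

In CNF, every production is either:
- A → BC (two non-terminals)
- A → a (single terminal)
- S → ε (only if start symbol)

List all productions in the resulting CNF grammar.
The grammar has no ε-productions or unit productions to eliminate.
A → a is already in CNF (single terminal) – keep it.
B → b is already in CNF (single terminal) – keep it.
C → c is already in CNF (single terminal) – keep it.
S → A B C has 3 symbols on the right: break it into binary productions S → A X0, X0 → B C.
Resulting CNF grammar (5 productions): A → a; B → b; C → c; S → A X0; X0 → B C

Final answer: A → a; B → b; C → c; S → A X0; X0 → B C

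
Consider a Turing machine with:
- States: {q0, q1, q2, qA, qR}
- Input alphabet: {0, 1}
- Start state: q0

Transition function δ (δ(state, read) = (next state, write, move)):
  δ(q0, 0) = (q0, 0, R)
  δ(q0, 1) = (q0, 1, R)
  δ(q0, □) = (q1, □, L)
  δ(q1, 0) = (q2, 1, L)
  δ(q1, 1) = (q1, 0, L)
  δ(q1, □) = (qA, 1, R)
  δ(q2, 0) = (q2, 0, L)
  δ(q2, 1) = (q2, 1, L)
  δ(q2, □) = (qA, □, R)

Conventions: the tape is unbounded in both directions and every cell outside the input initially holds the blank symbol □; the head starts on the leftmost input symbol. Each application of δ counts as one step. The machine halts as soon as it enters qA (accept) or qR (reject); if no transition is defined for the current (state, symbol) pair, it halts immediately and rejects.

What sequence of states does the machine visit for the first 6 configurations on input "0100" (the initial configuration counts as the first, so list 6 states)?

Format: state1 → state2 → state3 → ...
Step 0: [q0]0100 (head at position 0)
Step 1: δ(q0, 0) = (q0, 0, R)  ⊢  0[q0]100 (head at position 1)
Step 2: δ(q0, 1) = (q0, 1, R)  ⊢  01[q0]00 (head at position 2)
Step 3: δ(q0, 0) = (q0, 0, R)  ⊢  010[q0]0 (head at position 3)
Step 4: δ(q0, 0) = (q0, 0, R)  ⊢  0100[q0]□ (head at position 4)
Step 5: δ(q0, □) = (q1, □, L)  ⊢  010[q1]0□ (head at position 3)
Reading off the states of these 6 configurations: q0 → q0 → q0 → q0 → q0 → q1

Final answer: q0 → q0 → q0 → q0 → q0 → q1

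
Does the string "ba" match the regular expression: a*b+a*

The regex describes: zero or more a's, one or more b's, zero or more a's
Yes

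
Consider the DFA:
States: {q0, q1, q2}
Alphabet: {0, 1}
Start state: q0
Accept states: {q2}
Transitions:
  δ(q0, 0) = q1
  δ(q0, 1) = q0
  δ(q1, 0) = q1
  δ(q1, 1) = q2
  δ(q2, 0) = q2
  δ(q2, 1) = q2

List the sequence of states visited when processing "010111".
Starting at q0
Read '0': q0 -> q1
Read '1': q1 -> q2
Read '0': q2 -> q2
Read '1': q2 -> q2
Read '1': q2 -> q2
Read '1': q2 -> q2

Final answer: q0 -> q1 -> q2 -> q2 -> q2 -> q2 -> q2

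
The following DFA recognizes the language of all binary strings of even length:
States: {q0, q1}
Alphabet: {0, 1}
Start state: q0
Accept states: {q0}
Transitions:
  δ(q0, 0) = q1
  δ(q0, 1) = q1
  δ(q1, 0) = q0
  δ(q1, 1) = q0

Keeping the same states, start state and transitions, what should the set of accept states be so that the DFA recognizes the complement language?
The DFA is complete (every state has a transition on every symbol), so the complement
is recognized by the same DFA with accepting and non-accepting states swapped.
Original accept states: {q0}
Complement accept states = All states - Original accept states
= {q0, q1} - {q0}
= {q1}
Complement language: strings of ODD length

Final answer: {q1}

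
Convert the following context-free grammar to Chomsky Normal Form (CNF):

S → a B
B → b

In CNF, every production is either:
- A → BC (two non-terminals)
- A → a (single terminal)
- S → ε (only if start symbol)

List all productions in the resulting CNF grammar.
The grammar has no ε-productions or unit productions to eliminate.
S → a B has terminal a in a right-hand side of length ≥ 2: introduce T_a → a and use T_a in place of a.
B → b is already in CNF (single terminal) – keep it.
S → a B becomes S → T_a B.
Resulting CNF grammar (3 productions): T_a → a; B → b; S → T_a B

Final answer: T_a → a; B → b; S → T_a B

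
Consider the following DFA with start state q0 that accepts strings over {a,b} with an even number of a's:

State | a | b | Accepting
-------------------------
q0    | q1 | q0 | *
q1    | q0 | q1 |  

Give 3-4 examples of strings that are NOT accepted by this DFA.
Any strings that end in a non-accepting state work; for example:
"aaa": q0 → q1 → q0 → q1; q1 is not accepting → rejected
"aaab": q0 → q1 → q0 → q1 → q1; q1 is not accepting → rejected
"babb": q0 → q0 → q1 → q1 → q1; q1 is not accepting → rejected
"bbab": q0 → q0 → q0 → q1 → q1; q1 is not accepting → rejected

Final answer: "aaa", "aaab", "babb", "bbab"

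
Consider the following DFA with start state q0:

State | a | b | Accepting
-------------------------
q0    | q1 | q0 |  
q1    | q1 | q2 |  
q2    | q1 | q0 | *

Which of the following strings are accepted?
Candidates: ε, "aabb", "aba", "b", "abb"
ε: q0; q0 is not accepting → rejected
"aabb": q0 → q1 → q1 → q2 → q0; q0 is not accepting → rejected
"aba": q0 → q1 → q2 → q1; q1 is not accepting → rejected
"b": q0 → q0; q0 is not accepting → rejected
"abb": q0 → q1 → q2 → q0; q0 is not accepting → rejected

Final answer: None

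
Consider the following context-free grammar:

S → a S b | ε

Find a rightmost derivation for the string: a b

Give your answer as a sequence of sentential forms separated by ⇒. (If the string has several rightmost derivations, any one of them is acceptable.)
Start with S.
Step 1: the rightmost non-terminal is S; apply S → a S b:  a S b
Step 2: the rightmost non-terminal is S; apply S → ε:  a b

Final answer: S ⇒ a S b ⇒ a b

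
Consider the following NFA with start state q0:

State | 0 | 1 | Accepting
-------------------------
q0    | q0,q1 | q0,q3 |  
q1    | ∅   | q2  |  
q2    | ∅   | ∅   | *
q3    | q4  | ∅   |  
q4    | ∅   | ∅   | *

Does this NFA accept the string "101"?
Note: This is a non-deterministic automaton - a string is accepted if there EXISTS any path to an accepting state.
Track the set of states the NFA could be in: start {q0}
Read '1': {q0} → {q0, q3}
Read '0': {q0, q3} → {q0, q1, q4}
Read '1': {q0, q1, q4} → {q0, q2, q3}
Final set {q0, q2, q3} contains accepting state(s) {q2} → accepted.

Final answer: Yes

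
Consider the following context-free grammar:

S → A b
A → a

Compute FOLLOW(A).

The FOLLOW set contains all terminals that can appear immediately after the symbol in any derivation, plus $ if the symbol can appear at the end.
A occurs only in S → A b, where it is immediately followed by the terminal b. So FOLLOW(A) = {b}.

Final answer: {b}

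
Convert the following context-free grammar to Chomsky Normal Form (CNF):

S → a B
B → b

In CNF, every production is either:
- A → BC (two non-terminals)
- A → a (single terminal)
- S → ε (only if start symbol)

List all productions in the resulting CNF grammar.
The grammar has no ε-productions or unit productions to eliminate.
S → a B has terminal a in a right-hand side of length ≥ 2: introduce T_a → a and use T_a in place of a.
B → b is already in CNF (single terminal) – keep it.
S → a B becomes S → T_a B.
Resulting CNF grammar (3 productions): T_a → a; B → b; S → T_a B

Final answer: T_a → a; B → b; S → T_a B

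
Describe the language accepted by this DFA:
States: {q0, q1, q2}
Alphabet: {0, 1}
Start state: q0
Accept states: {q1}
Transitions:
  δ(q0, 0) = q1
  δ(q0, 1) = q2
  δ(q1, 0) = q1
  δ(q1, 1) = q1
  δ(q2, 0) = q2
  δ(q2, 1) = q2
Analyzing the DFA structure:
Start state: q0
Accept states: {q1}
Interpreting what each state remembers (checking against the transitions):
  q0: nothing has been read yet
  q1: the first symbol was 0
  q2: the first symbol was 1 (trap state)
  δ(q0, 0): in q0 (nothing has been read yet), after reading 0 we have: the first symbol was 0 → q1
  δ(q0, 1): in q0 (nothing has been read yet), after reading 1 we have: the first symbol was 1 (trap state) → q2
  δ(q1, 0): in q1 (the first symbol was 0), after reading 0 we have: the first symbol was 0 → q1
  δ(q1, 1): in q1 (the first symbol was 0), after reading 1 we have: the first symbol was 0 → q1
  δ(q2, 0): in q2 (the first symbol was 1 (trap state)), after reading 0 we have: the first symbol was 1 (trap state) → q2
  δ(q2, 1): in q2 (the first symbol was 1 (trap state)), after reading 1 we have: the first symbol was 1 (trap state) → q2
A string is accepted iff it ends in {q1}, i.e. the first symbol was 0.
Language: All binary strings starting with 0

Final answer: All binary strings starting with 0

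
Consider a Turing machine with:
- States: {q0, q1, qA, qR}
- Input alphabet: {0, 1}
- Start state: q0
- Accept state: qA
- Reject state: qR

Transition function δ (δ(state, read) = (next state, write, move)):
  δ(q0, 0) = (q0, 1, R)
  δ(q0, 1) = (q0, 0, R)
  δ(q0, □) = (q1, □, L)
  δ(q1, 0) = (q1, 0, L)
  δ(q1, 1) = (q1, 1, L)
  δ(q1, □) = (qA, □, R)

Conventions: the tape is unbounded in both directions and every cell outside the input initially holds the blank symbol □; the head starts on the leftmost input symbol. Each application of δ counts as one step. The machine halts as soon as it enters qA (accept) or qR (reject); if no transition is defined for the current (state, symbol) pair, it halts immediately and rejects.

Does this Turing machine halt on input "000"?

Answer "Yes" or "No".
Step 0: [q0]000 (head at position 0)
Step 1: δ(q0, 0) = (q0, 1, R)  ⊢  1[q0]00 (head at position 1)
Step 2: δ(q0, 0) = (q0, 1, R)  ⊢  11[q0]0 (head at position 2)
Step 3: δ(q0, 0) = (q0, 1, R)  ⊢  111[q0]□ (head at position 3)
Step 4: δ(q0, □) = (q1, □, L)  ⊢  11[q1]1□ (head at position 2)
Step 5: δ(q1, 1) = (q1, 1, L)  ⊢  1[q1]11□ (head at position 1)
Step 6: δ(q1, 1) = (q1, 1, L)  ⊢  [q1]111□ (head at position 0)
Step 7: δ(q1, 1) = (q1, 1, L)  ⊢  [q1]□111□ (head at position -1)
Step 8: δ(q1, □) = (qA, □, R)  ⊢  □[qA]111□ (head at position 0)
The machine is in qA, so it halts and accepts.
It halts after 8 steps.

Final answer: Yes - halts after 8 steps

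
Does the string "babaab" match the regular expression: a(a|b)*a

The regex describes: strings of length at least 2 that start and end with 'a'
No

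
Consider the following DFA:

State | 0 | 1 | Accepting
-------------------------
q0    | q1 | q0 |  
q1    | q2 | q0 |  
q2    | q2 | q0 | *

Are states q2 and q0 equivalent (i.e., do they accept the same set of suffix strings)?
Try the suffix ε (the empty string).
From q2: q2 — accepting.
From q0: q0 — not accepting.
The two states disagree on this suffix, so they are not equivalent.

Final answer: No. Distinguishing string: ε (the empty string) - accepted from q2 but not from q0.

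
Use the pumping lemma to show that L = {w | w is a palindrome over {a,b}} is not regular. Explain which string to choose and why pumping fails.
Language: L = {w | w is a palindrome over {a,b}} (strings that read the same forwards and backwards)
Step 1: Assume for contradiction that L is regular, with pumping length p.
Step 2: Choose s = a^p b a^p. Then s ∈ L (it reads the same forwards and backwards) and |s| ≥ p.
Step 3: Consider any decomposition s = xyz with |xy| ≤ p and |y| > 0. Since |xy| ≤ p and the first p symbols of s are all a's, y = a^k for some k with 1 ≤ k ≤ p.
Step 4: Pumping up (i = 2): xy²z = a^(p+k) b a^p. Its reverse is a^p b a^(p+k) ≠ a^(p+k) b a^p (the single b is no longer in the middle), so xy²z is not a palindrome and xy²z ∉ L.
This contradicts the pumping lemma, so L is not regular.

Final answer: Choose s = a^p b a^p. Since |xy| ≤ p, y = a^k with k ≥ 1. Then xy²z = a^(p+k) b a^p is not a palindrome, so ∉ L.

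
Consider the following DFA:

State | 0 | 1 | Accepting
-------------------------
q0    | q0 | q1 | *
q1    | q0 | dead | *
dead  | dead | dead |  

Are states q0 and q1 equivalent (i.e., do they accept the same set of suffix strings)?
Try the suffix "1".
From q0: q0 → q1 — accepting.
From q1: q1 → dead — not accepting.
The two states disagree on this suffix, so they are not equivalent.

Final answer: No. Distinguishing string: "1" - accepted from q0 but not from q1.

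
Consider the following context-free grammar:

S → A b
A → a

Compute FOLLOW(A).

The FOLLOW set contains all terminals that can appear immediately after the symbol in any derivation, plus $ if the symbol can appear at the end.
A occurs only in S → A b, where it is immediately followed by the terminal b. So FOLLOW(A) = {b}.

Final answer: {b}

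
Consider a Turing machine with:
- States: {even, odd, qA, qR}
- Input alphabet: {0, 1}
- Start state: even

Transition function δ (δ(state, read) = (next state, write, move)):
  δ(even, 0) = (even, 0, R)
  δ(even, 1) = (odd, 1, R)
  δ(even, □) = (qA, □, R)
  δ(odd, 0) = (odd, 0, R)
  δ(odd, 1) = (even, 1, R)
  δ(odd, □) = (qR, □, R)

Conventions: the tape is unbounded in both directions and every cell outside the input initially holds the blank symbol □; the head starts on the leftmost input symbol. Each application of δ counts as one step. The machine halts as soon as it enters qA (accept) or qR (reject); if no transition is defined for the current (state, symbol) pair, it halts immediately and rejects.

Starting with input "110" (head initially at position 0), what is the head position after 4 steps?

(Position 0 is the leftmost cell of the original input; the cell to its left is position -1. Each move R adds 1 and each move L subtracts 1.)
Step 0: [even]110 (head at position 0)
Step 1: δ(even, 1) = (odd, 1, R)  ⊢  1[odd]10 (head at position 1)
Step 2: δ(odd, 1) = (even, 1, R)  ⊢  11[even]0 (head at position 2)
Step 3: δ(even, 0) = (even, 0, R)  ⊢  110[even]□ (head at position 3)
Step 4: δ(even, □) = (qA, □, R)  ⊢  110□[qA]□ (head at position 4)
Head position after 4 steps: 4

Final answer: Position 4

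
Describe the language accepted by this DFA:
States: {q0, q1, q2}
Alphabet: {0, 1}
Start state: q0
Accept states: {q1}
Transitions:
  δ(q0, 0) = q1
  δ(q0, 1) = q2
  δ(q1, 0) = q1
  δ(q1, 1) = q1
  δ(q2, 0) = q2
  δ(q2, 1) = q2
Analyzing the DFA structure:
Start state: q0
Accept states: {q1}
Interpreting what each state remembers (checking against the transitions):
  q0: nothing has been read yet
  q1: the first symbol was 0
  q2: the first symbol was 1 (trap state)
  δ(q0, 0): in q0 (nothing has been read yet), after reading 0 we have: the first symbol was 0 → q1
  δ(q0, 1): in q0 (nothing has been read yet), after reading 1 we have: the first symbol was 1 (trap state) → q2
  δ(q1, 0): in q1 (the first symbol was 0), after reading 0 we have: the first symbol was 0 → q1
  δ(q1, 1): in q1 (the first symbol was 0), after reading 1 we have: the first symbol was 0 → q1
  δ(q2, 0): in q2 (the first symbol was 1 (trap state)), after reading 0 we have: the first symbol was 1 (trap state) → q2
  δ(q2, 1): in q2 (the first symbol was 1 (trap state)), after reading 1 we have: the first symbol was 1 (trap state) → q2
A string is accepted iff it ends in {q1}, i.e. the first symbol was 0.
Language: All binary strings starting with 0

Final answer: All binary strings starting with 0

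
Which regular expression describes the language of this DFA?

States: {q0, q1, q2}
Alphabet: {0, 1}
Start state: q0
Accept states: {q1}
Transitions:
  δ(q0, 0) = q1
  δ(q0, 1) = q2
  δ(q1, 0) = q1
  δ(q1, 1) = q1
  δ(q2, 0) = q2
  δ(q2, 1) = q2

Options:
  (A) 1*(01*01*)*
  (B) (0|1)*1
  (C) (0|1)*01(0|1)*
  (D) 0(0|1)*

Testing sample strings against the DFA:
  '01100' -> accepted
  '01' -> accepted
  '10' -> rejected
  '00100' -> accepted
Checking each option for a counterexample:
  (A) 1*(01*01*)*: ε is rejected by the DFA but matches the regex → eliminated
  (B) (0|1)*1: '0' is accepted by the DFA but does not match the regex → eliminated
  (C) (0|1)*01(0|1)*: '0' is accepted by the DFA but does not match the regex → eliminated
  (D) 0(0|1)*: agrees with the DFA on all strings of length ≤ 4
Only (D) 0(0|1)* is consistent with the DFA.

Final answer: (D) 0(0|1)*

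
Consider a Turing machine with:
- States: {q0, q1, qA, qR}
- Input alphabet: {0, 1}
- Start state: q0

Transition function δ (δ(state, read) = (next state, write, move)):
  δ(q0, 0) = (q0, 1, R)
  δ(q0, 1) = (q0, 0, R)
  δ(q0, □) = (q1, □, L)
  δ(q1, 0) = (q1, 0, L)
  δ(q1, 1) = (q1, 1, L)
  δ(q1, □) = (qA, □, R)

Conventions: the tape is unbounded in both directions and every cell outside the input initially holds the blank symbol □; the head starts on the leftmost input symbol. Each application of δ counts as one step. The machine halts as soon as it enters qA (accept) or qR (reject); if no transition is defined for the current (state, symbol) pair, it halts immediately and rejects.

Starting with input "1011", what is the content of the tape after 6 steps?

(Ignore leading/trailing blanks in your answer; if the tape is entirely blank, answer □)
Step 0: [q0]1011 (head at position 0)
Step 1: δ(q0, 1) = (q0, 0, R)  ⊢  0[q0]011 (head at position 1)
Step 2: δ(q0, 0) = (q0, 1, R)  ⊢  01[q0]11 (head at position 2)
Step 3: δ(q0, 1) = (q0, 0, R)  ⊢  010[q0]1 (head at position 3)
Step 4: δ(q0, 1) = (q0, 0, R)  ⊢  0100[q0]□ (head at position 4)
Step 5: δ(q0, □) = (q1, □, L)  ⊢  010[q1]0□ (head at position 3)
Step 6: δ(q1, 0) = (q1, 0, L)  ⊢  01[q1]00□ (head at position 2)
Tape after 6 steps (ignoring surrounding blanks): 0100

Final answer: Tape: 0100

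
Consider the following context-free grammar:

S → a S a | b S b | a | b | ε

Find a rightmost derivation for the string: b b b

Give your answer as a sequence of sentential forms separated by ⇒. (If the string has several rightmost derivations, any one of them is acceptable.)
Start with S.
Step 1: the rightmost non-terminal is S; apply S → b S b:  b S b
Step 2: the rightmost non-terminal is S; apply S → b:  b b b

Final answer: S ⇒ b S b ⇒ b b b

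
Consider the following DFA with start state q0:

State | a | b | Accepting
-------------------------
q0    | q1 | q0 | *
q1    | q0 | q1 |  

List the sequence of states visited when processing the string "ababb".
q0 → q1 → q1 → q0 → q0 → q0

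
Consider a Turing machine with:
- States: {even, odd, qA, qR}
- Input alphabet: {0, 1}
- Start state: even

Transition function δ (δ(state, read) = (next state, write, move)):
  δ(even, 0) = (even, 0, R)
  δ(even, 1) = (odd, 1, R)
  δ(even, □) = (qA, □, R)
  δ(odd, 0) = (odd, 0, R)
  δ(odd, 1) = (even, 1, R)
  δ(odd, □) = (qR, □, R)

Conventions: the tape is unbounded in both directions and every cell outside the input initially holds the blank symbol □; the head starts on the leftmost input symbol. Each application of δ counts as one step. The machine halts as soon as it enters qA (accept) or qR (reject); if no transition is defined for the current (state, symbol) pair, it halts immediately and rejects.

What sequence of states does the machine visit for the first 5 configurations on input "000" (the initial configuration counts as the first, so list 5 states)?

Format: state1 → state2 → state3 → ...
Step 0: [even]000 (head at position 0)
Step 1: δ(even, 0) = (even, 0, R)  ⊢  0[even]00 (head at position 1)
Step 2: δ(even, 0) = (even, 0, R)  ⊢  00[even]0 (head at position 2)
Step 3: δ(even, 0) = (even, 0, R)  ⊢  000[even]□ (head at position 3)
Step 4: δ(even, □) = (qA, □, R)  ⊢  000□[qA]□ (head at position 4)
Reading off the states of these 5 configurations: even → even → even → even → qA

Final answer: even → even → even → even → qA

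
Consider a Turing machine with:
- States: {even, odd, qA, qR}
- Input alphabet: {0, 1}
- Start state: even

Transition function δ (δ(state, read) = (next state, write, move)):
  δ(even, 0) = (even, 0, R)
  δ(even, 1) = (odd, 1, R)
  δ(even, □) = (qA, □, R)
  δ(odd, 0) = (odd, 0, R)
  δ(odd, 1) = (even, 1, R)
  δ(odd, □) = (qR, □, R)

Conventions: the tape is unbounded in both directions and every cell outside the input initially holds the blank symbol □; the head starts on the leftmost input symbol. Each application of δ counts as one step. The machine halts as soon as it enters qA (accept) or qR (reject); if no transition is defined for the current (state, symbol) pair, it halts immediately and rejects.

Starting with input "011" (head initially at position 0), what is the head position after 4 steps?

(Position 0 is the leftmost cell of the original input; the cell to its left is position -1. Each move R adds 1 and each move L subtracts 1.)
Step 0: [even]011 (head at position 0)
Step 1: δ(even, 0) = (even, 0, R)  ⊢  0[even]11 (head at position 1)
Step 2: δ(even, 1) = (odd, 1, R)  ⊢  01[odd]1 (head at position 2)
Step 3: δ(odd, 1) = (even, 1, R)  ⊢  011[even]□ (head at position 3)
Step 4: δ(even, □) = (qA, □, R)  ⊢  011□[qA]□ (head at position 4)
Head position after 4 steps: 4

Final answer: Position 4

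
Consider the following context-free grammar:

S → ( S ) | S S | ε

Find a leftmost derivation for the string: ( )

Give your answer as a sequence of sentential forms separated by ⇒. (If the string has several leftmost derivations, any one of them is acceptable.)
Start with S.
Step 1: the leftmost non-terminal is S; apply S → ( S ):  ( S )
Step 2: the leftmost non-terminal is S; apply S → ε:  ( )

Final answer: S ⇒ ( S ) ⇒ ( )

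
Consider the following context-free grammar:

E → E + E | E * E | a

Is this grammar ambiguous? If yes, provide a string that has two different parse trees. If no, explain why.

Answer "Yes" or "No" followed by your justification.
Two different leftmost derivations of a + a * a:
  (1) E ⇒ E + E ⇒ a + E ⇒ a + E * E ⇒ a + a * E ⇒ a + a * a   (tree groups a + (a * a))
  (2) E ⇒ E * E ⇒ E + E * E ⇒ a + E * E ⇒ a + a * E ⇒ a + a * a   (tree groups (a + a) * a)
Two distinct leftmost derivations = two distinct parse trees, so the grammar is ambiguous.

Final answer: Yes - the string 'a + a * a' has two distinct leftmost derivations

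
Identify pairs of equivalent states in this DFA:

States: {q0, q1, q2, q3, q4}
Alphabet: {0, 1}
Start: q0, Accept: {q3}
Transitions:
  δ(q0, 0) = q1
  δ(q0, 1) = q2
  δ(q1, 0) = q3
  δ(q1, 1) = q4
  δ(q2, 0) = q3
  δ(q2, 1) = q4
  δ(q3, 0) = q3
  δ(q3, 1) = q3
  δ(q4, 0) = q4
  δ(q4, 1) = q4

Using the table-filling algorithm:
Round 0 – mark pairs where exactly one state is accepting: (q0,q3), (q1,q3), (q2,q3), (q3,q4)
Round 1 – newly marked: (q0,q1) [on 0: q1 vs q3, already marked]; (q0,q2) [on 0: q1 vs q3, already marked]; (q1,q4) [on 0: q3 vs q4, already marked]; (q2,q4) [on 0: q3 vs q4, already marked]
Round 2 – newly marked: (q0,q4) [on 0: q1 vs q4, already marked]
No further pairs can be marked.
(q1, q2) unmarked: δ(q1,0)=q3, δ(q2,0)=q3; δ(q1,1)=q4, δ(q2,1)=q4 → equivalent
Equivalent pairs: (q1, q2)

Final answer: Equivalent pairs: (q1, q2)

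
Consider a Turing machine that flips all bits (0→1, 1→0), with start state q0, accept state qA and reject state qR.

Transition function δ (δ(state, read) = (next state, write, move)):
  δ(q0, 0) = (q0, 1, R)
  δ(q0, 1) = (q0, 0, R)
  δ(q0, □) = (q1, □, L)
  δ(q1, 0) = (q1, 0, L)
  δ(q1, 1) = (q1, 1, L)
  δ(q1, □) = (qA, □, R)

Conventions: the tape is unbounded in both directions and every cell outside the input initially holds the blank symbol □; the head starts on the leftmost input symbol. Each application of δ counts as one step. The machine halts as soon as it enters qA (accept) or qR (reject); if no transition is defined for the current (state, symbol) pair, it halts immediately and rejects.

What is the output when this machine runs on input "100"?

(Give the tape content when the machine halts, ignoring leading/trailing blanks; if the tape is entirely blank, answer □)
Step 0: [q0]100 (head at position 0)
Step 1: δ(q0, 1) = (q0, 0, R)  ⊢  0[q0]00 (head at position 1)
Step 2: δ(q0, 0) = (q0, 1, R)  ⊢  01[q0]0 (head at position 2)
Step 3: δ(q0, 0) = (q0, 1, R)  ⊢  011[q0]□ (head at position 3)
Step 4: δ(q0, □) = (q1, □, L)  ⊢  01[q1]1□ (head at position 2)
Step 5: δ(q1, 1) = (q1, 1, L)  ⊢  0[q1]11□ (head at position 1)
Step 6: δ(q1, 1) = (q1, 1, L)  ⊢  [q1]011□ (head at position 0)
Step 7: δ(q1, 0) = (q1, 0, L)  ⊢  [q1]□011□ (head at position -1)
Step 8: δ(q1, □) = (qA, □, R)  ⊢  □[qA]011□ (head at position 0)
The machine is in qA, so it halts and accepts.
Tape content when halted (ignoring surrounding blanks): 011

Final answer: Output: 011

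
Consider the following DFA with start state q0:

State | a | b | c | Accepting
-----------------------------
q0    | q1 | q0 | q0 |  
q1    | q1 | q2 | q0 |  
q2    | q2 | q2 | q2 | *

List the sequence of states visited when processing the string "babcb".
q0 → q0 → q1 → q2 → q2 → q2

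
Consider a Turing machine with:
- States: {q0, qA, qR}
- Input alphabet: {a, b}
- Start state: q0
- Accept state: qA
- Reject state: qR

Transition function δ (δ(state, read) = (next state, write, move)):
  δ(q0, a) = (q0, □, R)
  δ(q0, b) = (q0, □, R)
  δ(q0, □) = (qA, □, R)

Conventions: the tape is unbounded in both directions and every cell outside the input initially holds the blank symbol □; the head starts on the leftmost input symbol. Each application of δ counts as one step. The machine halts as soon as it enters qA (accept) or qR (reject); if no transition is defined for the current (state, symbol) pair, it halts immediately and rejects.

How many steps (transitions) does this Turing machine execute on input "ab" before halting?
Step 0: [q0]ab (head at position 0)
Step 1: δ(q0, a) = (q0, □, R)  ⊢  □[q0]b (head at position 1)
Step 2: δ(q0, b) = (q0, □, R)  ⊢  □□[q0]□ (head at position 2)
Step 3: δ(q0, □) = (qA, □, R)  ⊢  □□□[qA]□ (head at position 3)
The machine is in qA, so it halts and accepts.
Number of transitions executed: 3.

Final answer: 3 steps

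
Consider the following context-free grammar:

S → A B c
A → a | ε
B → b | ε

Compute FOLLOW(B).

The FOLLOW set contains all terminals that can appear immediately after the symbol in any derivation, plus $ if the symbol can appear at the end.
B occurs in S → A B c, immediately followed by the terminal c. So FOLLOW(B) = {c}.

Final answer: {c}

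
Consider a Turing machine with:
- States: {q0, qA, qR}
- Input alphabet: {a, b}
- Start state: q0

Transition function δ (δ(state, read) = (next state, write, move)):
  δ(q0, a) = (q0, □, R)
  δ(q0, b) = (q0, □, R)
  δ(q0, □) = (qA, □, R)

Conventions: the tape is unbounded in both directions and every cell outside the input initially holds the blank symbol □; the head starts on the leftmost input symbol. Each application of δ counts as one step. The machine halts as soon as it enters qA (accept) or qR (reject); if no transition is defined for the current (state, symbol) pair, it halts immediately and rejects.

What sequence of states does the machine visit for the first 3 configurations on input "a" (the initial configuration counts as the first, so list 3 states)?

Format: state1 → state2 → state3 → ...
Step 0: [q0]a (head at position 0)
Step 1: δ(q0, a) = (q0, □, R)  ⊢  □[q0]□ (head at position 1)
Step 2: δ(q0, □) = (qA, □, R)  ⊢  □□[qA]□ (head at position 2)
Reading off the states of these 3 configurations: q0 → q0 → qA

Final answer: q0 → q0 → qA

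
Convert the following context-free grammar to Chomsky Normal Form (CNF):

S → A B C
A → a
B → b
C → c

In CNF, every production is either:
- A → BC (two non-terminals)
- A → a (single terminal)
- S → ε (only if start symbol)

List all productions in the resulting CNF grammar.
The grammar has no ε-productions or unit productions to eliminate.
A → a is already in CNF (single terminal) – keep it.
B → b is already in CNF (single terminal) – keep it.
C → c is already in CNF (single terminal) – keep it.
S → A B C has 3 symbols on the right: break it into binary productions S → A X0, X0 → B C.
Resulting CNF grammar (5 productions): A → a; B → b; C → c; S → A X0; X0 → B C

Final answer: A → a; B → b; C → c; S → A X0; X0 → B C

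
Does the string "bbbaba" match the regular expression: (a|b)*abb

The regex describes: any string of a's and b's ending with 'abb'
No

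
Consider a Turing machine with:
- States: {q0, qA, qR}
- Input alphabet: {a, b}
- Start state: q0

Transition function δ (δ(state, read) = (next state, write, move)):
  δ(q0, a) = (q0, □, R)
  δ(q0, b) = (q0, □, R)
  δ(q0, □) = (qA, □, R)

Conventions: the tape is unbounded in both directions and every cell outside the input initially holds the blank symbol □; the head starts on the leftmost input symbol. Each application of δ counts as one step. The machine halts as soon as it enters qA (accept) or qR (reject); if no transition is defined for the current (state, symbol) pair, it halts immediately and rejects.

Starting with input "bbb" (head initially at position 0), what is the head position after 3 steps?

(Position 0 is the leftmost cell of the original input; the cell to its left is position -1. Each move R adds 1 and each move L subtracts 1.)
Step 0: [q0]bbb (head at position 0)
Step 1: δ(q0, b) = (q0, □, R)  ⊢  □[q0]bb (head at position 1)
Step 2: δ(q0, b) = (q0, □, R)  ⊢  □□[q0]b (head at position 2)
Step 3: δ(q0, b) = (q0, □, R)  ⊢  □□□[q0]□ (head at position 3)
Head position after 3 steps: 3

Final answer: Position 3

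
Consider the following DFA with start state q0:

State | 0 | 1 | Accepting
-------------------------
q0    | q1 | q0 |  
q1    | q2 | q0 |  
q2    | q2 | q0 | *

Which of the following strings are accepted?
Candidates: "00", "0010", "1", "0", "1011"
"00": q0 → q1 → q2; q2 is accepting → accepted
"0010": q0 → q1 → q2 → q0 → q1; q1 is not accepting → rejected
"1": q0 → q0; q0 is not accepting → rejected
"0": q0 → q1; q1 is not accepting → rejected
"1011": q0 → q0 → q1 → q0 → q0; q0 is not accepting → rejected

Final answer: "00"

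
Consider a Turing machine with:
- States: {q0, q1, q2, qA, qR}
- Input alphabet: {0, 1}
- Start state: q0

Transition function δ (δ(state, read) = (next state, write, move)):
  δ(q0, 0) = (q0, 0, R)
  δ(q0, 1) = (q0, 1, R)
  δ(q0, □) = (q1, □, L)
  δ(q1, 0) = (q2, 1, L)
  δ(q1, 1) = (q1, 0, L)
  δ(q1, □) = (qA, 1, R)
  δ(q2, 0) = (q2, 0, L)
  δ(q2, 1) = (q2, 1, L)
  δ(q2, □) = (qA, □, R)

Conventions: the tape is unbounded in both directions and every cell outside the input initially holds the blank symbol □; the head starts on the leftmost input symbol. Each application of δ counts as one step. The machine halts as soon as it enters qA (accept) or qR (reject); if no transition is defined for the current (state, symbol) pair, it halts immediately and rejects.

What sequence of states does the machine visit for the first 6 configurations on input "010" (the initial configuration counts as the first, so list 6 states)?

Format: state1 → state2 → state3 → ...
Step 0: [q0]010 (head at position 0)
Step 1: δ(q0, 0) = (q0, 0, R)  ⊢  0[q0]10 (head at position 1)
Step 2: δ(q0, 1) = (q0, 1, R)  ⊢  01[q0]0 (head at position 2)
Step 3: δ(q0, 0) = (q0, 0, R)  ⊢  010[q0]□ (head at position 3)
Step 4: δ(q0, □) = (q1, □, L)  ⊢  01[q1]0□ (head at position 2)
Step 5: δ(q1, 0) = (q2, 1, L)  ⊢  0[q2]11□ (head at position 1)
Reading off the states of these 6 configurations: q0 → q0 → q0 → q0 → q1 → q2

Final answer: q0 → q0 → q0 → q0 → q1 → q2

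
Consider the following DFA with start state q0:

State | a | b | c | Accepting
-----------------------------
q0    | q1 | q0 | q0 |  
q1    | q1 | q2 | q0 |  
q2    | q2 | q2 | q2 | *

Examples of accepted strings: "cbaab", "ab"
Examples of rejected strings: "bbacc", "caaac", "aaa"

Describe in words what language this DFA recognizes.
strings over {a,b,c} containing 'ab' as substring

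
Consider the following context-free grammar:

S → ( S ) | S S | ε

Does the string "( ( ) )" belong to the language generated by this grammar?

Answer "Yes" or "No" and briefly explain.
A derivation exists: S ⇒ ( S ) ⇒ ( ( S ) ) ⇒ ( ( ) ) (using S → ( S ) twice, then S → ε).

Final answer: Yes - a valid derivation exists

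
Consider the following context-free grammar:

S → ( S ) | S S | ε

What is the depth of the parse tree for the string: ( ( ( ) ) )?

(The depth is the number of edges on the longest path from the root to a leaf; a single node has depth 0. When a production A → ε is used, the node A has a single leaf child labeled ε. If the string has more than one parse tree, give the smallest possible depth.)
The string is 3 nested pairs. The shallowest parse tree applies S → ( S ) 3 times (one node per nested pair, each a child of the previous) and then S → ε in the middle.
S nodes at depths 0..3, ε leaf at depth 4; parentheses leaves are at depths 1..3.
(Using S → S S with an S → ε child anywhere only adds levels, so it cannot give a shallower tree.)
Depth = 4.

Final answer: 4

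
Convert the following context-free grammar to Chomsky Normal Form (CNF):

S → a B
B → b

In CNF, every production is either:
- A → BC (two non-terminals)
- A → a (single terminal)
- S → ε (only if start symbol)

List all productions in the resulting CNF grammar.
The grammar has no ε-productions or unit productions to eliminate.
S → a B has terminal a in a right-hand side of length ≥ 2: introduce T_a → a and use T_a in place of a.
B → b is already in CNF (single terminal) – keep it.
S → a B becomes S → T_a B.
Resulting CNF grammar (3 productions): T_a → a; B → b; S → T_a B

Final answer: T_a → a; B → b; S → T_a B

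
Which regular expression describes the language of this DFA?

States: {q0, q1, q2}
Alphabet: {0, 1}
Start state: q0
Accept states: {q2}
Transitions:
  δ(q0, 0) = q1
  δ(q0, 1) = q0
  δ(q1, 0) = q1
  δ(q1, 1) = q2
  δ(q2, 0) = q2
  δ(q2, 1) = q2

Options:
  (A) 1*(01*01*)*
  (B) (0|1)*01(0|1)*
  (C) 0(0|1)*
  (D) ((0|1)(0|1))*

Testing sample strings against the DFA:
  '1100' -> rejected
  '10100' -> accepted
  '00' -> rejected
  '01110' -> accepted
Checking each option for a counterexample:
  (A) 1*(01*01*)*: ε is rejected by the DFA but matches the regex → eliminated
  (B) (0|1)*01(0|1)*: agrees with the DFA on all strings of length ≤ 4
  (C) 0(0|1)*: '0' is rejected by the DFA but matches the regex → eliminated
  (D) ((0|1)(0|1))*: ε is rejected by the DFA but matches the regex → eliminated
Only (B) (0|1)*01(0|1)* is consistent with the DFA.

Final answer: (B) (0|1)*01(0|1)*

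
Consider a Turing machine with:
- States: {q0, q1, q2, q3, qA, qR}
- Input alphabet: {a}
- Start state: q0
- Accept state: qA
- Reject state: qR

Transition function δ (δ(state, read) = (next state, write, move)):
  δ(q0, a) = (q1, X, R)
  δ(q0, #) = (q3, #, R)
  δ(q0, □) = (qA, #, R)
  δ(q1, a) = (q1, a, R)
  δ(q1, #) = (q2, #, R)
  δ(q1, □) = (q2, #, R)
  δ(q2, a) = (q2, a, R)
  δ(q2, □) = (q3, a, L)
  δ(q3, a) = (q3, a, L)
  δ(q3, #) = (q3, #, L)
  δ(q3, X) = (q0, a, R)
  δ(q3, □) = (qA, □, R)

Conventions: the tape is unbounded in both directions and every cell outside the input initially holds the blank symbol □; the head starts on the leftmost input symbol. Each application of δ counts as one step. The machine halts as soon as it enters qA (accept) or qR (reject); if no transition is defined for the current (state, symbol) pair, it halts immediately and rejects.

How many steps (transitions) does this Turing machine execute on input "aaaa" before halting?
Trace (configuration after each step, as tape_left[state]tape_right with head position):
Step 0: [q0]aaaa (head at position 0)
Step 1: X[q1]aaa (head 1)
Step 2: Xa[q1]aa (head 2)
Step 3: Xaa[q1]a (head 3)
Step 4: Xaaa[q1]□ (head 4)
Step 5: Xaaa#[q2]□ (head 5)
Step 6: Xaaa[q3]#a (head 4)
Step 7: Xaa[q3]a#a (head 3)
Step 8: Xa[q3]aa#a (head 2)
Step 9: X[q3]aaa#a (head 1)
Step 10: [q3]Xaaa#a (head 0)
Step 11: a[q0]aaa#a (head 1)
Step 12: aX[q1]aa#a (head 2)
Step 13: aXa[q1]a#a (head 3)
Step 14: aXaa[q1]#a (head 4)
Step 15: aXaa#[q2]a (head 5)
Step 16: aXaa#a[q2]□ (head 6)
Step 17: aXaa#[q3]aa (head 5)
Step 18: aXaa[q3]#aa (head 4)
Step 19: aXa[q3]a#aa (head 3)
Step 20: aX[q3]aa#aa (head 2)
Step 21: a[q3]Xaa#aa (head 1)
Step 22: aa[q0]aa#aa (head 2)
Step 23: aaX[q1]a#aa (head 3)
Step 24: aaXa[q1]#aa (head 4)
Step 25: aaXa#[q2]aa (head 5)
Step 26: aaXa#a[q2]a (head 6)
Step 27: aaXa#aa[q2]□ (head 7)
Step 28: aaXa#a[q3]aa (head 6)
Step 29: aaXa#[q3]aaa (head 5)
Step 30: aaXa[q3]#aaa (head 4)
Step 31: aaX[q3]a#aaa (head 3)
Step 32: aa[q3]Xa#aaa (head 2)
Step 33: aaa[q0]a#aaa (head 3)
Step 34: aaaX[q1]#aaa (head 4)
Step 35: aaaX#[q2]aaa (head 5)
Step 36: aaaX#a[q2]aa (head 6)
Step 37: aaaX#aa[q2]a (head 7)
Step 38: aaaX#aaa[q2]□ (head 8)
Step 39: aaaX#aa[q3]aa (head 7)
Step 40: aaaX#a[q3]aaa (head 6)
Step 41: aaaX#[q3]aaaa (head 5)
Step 42: aaaX[q3]#aaaa (head 4)
Step 43: aaa[q3]X#aaaa (head 3)
Step 44: aaaa[q0]#aaaa (head 4)
Step 45: aaaa#[q3]aaaa (head 5)
Step 46: aaaa[q3]#aaaa (head 4)
Step 47: aaa[q3]a#aaaa (head 3)
Step 48: aa[q3]aa#aaaa (head 2)
Step 49: a[q3]aaa#aaaa (head 1)
Step 50: [q3]aaaa#aaaa (head 0)
Step 51: [q3]□aaaa#aaaa (head -1)
Step 52: □[qA]aaaa#aaaa (head 0)
The machine is in qA, so it halts and accepts.
Number of transitions executed: 52.

Final answer: 52 steps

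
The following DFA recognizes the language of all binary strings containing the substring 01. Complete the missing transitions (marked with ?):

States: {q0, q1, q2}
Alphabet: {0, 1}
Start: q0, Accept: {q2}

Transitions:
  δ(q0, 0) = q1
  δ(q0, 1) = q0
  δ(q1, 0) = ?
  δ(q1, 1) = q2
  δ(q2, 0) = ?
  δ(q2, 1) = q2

What each state remembers (consistent with the given transitions and accept states):
  q0: 01 not seen yet and the last symbol was not 0
  q1: 01 not seen yet and the last symbol was 0
  q2: the substring 01 has already been seen
Filling in the missing entries:
  δ(q1, 0): in q1 (01 not seen yet and the last symbol was 0), after reading 0 we have: 01 not seen yet and the last symbol was 0 → q1
  δ(q2, 0): in q2 (the substring 01 has already been seen), after reading 0 we have: the substring 01 has already been seen → q2

Final answer: δ(q1, 0) = q1; δ(q2, 0) = q2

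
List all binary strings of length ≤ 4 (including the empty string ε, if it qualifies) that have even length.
Checking every binary string of length 0 to 4:
  Length 0: accepted: ε | rejected: (none)
  Length 1: accepted: (none) | rejected: 0, 1
  Length 2: accepted: 00, 01, 10, 11 | rejected: (none)
  Length 3: accepted: (none) | rejected: 000, 001, 010, 011, 100, 101, 110, 111
  Length 4: accepted: 0000, 0001, 0010, 0011, 0100, 0101, 0110, 0111, 1000, 1001, 1010, 1011, 1100, 1101, 1110, 1111 | rejected: (none)
Total: 21 string(s).

Final answer: ε, 00, 01, 10, 11, 0000, 0001, 0010, 0011, 0100, 0101, 0110, 0111, 1000, 1001, 1010, 1011, 1100, 1101, 1110, 1111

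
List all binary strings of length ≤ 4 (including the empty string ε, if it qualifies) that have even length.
Checking every binary string of length 0 to 4:
  Length 0: accepted: ε | rejected: (none)
  Length 1: accepted: (none) | rejected: 0, 1
  Length 2: accepted: 00, 01, 10, 11 | rejected: (none)
  Length 3: accepted: (none) | rejected: 000, 001, 010, 011, 100, 101, 110, 111
  Length 4: accepted: 0000, 0001, 0010, 0011, 0100, 0101, 0110, 0111, 1000, 1001, 1010, 1011, 1100, 1101, 1110, 1111 | rejected: (none)
Total: 21 string(s).

Final answer: ε, 00, 01, 10, 11, 0000, 0001, 0010, 0011, 0100, 0101, 0110, 0111, 1000, 1001, 1010, 1011, 1100, 1101, 1110, 1111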